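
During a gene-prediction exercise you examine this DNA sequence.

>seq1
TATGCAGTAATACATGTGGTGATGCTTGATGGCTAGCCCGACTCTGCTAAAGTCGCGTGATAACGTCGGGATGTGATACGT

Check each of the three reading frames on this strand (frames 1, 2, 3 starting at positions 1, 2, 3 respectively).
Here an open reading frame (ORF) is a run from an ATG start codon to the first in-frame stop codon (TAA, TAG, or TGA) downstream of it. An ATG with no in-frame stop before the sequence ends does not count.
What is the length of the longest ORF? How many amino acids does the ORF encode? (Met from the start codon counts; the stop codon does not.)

15

Frame 1: TAT GCA GTA ATA CAT GTG GTG ATG CTT GAT GGC TAG CCC GAC TCT GCT AAA GTC GCG TGA TAA CGT CGG GAT GTG ATA CGT — ATG at 22, stop TAG at 34 → 15 nt.
Frame 2: ATG CAG TAA TAC ATG TGG TGA TGC TTG ATG GCT AGC CCG ACT CTG CTA AAG TCG CGT GAT AAC GTC GGG ATG TGA TAC — ATG at 2, stop TAA at 8 → 9 nt; ATG at 14, stop TGA at 20 → 9 nt; ATG at 29, stop TGA at 74 → 48 nt; ATG at 71, stop TGA at 74 → 6 nt.
Frame 3: TGC AGT AAT ACA TGT GGT GAT GCT TGA TGG CTA GCC CGA CTC TGC TAA AGT CGC GTG ATA ACG TCG GGA TGT GAT ACG — no ATG→stop ORF.
Longest: frame 2, positions 29–76, 48 nt = 16 codons = 15 aa. → 15 amino acids.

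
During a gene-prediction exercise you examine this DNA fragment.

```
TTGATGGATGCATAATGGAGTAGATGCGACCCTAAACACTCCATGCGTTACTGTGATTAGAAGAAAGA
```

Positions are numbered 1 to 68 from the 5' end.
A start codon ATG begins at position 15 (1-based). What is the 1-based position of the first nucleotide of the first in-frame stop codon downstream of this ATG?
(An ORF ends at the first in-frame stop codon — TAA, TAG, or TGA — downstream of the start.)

Codons from position 15: ATG (15–17), GAG (18–20), TAG (21–23).
TAG is a stop codon; it begins at position 21.

21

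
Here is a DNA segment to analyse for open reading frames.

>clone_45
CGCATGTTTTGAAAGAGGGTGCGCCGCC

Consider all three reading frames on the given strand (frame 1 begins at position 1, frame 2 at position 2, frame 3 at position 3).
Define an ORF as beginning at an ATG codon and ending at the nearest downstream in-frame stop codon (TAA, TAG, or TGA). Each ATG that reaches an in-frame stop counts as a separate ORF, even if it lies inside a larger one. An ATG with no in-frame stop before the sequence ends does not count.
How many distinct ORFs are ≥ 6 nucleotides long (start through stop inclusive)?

1

Frame 1: CGC ATG TTT TGA AAG AGG GTG CGC CGC — ATG at 4, stop TGA at 10 → 9 nt.
Frame 2: GCA TGT TTT GAA AGA GGG TGC GCC GCC — no ATG→stop ORF.
Frame 3: CAT GTT TTG AAA GAG GGT GCG CCG — no ATG→stop ORF.
ORFs ≥ 6 nucleotides: frame 1 4–12 (9 nucleotides). Count = 1.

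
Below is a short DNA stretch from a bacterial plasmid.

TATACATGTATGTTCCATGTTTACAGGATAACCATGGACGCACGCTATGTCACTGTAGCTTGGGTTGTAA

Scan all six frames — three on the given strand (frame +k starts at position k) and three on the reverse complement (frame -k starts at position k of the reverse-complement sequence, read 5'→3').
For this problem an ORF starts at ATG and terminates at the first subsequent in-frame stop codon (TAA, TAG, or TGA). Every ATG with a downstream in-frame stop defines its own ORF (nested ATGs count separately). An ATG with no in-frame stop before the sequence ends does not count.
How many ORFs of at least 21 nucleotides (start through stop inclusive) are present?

Reverse complement (5'→3'): TTACAACCCAAGCTACAGTGACATAGCGTGCGTCCATGGTTATCCTGTAAACATGGAACATACATGTATA
Frame +1: TAT ACA TGT ATG TTC CAT GTT TAC AGG ATA ACC ATG GAC GCA CGC TAT GTC ACT GTA GCT TGG GTT GTA — no ATG→stop ORF.
Frame +2: ATA CAT GTA TGT TCC ATG TTT ACA GGA TAA CCA TGG ACG CAC GCT ATG TCA CTG TAG CTT GGG TTG TAA — ATG at 17, stop TAA at 29 → 15 nt; ATG at 47, stop TAG at 56 → 12 nt.
Frame +3: TAC ATG TAT GTT CCA TGT TTA CAG GAT AAC CAT GGA CGC ACG CTA TGT CAC TGT AGC TTG GGT TGT — no ATG→stop ORF.
Frame -1: TTA CAA CCC AAG CTA CAG TGA CAT AGC GTG CGT CCA TGG TTA TCC TGT AAA CAT GGA ACA TAC ATG TAT — no ATG→stop ORF.
Frame -2: TAC AAC CCA AGC TAC AGT GAC ATA GCG TGC GTC CAT GGT TAT CCT GTA AAC ATG GAA CAT ACA TGT ATA — no ATG→stop ORF.
Frame -3: ACA ACC CAA GCT ACA GTG ACA TAG CGT GCG TCC ATG GTT ATC CTG TAA ACA TGG AAC ATA CAT GTA — ATG at 36, stop TAA at 48 → 15 nt.
No ORF reaches 21 nucleotides. Count = 0.

0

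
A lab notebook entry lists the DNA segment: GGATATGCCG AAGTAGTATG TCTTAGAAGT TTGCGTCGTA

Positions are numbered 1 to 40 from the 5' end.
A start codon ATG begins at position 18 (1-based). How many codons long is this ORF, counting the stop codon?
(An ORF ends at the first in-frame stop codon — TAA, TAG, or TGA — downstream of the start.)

Codons from position 18: ATG (18–20), TCT (21–23), TAG (24–26).
TAG is the first in-frame stop; that's 3 codons including the stop.

3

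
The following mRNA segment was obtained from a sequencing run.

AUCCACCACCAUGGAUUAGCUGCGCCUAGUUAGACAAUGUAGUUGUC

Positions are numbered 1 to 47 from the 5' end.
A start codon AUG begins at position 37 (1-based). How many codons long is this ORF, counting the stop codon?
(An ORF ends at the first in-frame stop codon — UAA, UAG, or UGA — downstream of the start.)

2

Codons from position 37: AUG (37–39), UAG (40–42).
UAG is the first in-frame stop; that's 2 codons including the stop.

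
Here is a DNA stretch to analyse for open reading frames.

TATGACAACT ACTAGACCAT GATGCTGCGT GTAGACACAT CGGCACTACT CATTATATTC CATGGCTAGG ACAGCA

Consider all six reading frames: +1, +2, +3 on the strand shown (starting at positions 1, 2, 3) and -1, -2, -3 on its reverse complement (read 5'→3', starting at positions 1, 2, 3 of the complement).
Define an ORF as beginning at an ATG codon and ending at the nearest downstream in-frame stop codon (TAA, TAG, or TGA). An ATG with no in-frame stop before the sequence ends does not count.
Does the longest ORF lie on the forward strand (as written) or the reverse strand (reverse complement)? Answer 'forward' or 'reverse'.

forward

Reverse complement (5'→3'): TGCTGTCCTAGCCATGGAATATAATGAGTAGTGCCGATGTGTCTACACGCAGCATCATGGTCTAGTAGTTGTCATA
Frame +1: TAT GAC AAC TAC TAG ACC ATG ATG CTG CGT GTA GAC ACA TCG GCA CTA CTC ATT ATA TTC CAT GGC TAG GAC AGC — ATG at 19, stop TAG at 67 → 51 nt; ATG at 22, stop TAG at 67 → 48 nt.
Frame +2: ATG ACA ACT ACT AGA CCA TGA TGC TGC GTG TAG ACA CAT CGG CAC TAC TCA TTA TAT TCC ATG GCT AGG ACA GCA — ATG at 2, stop TGA at 20 → 21 nt.
Frame +3: TGA CAA CTA CTA GAC CAT GAT GCT GCG TGT AGA CAC ATC GGC ACT ACT CAT TAT ATT CCA TGG CTA GGA CAG — no ATG→stop ORF.
Frame -1: TGC TGT CCT AGC CAT GGA ATA TAA TGA GTA GTG CCG ATG TGT CTA CAC GCA GCA TCA TGG TCT AGT AGT TGT CAT — no ATG→stop ORF.
Frame -2: GCT GTC CTA GCC ATG GAA TAT AAT GAG TAG TGC CGA TGT GTC TAC ACG CAG CAT CAT GGT CTA GTA GTT GTC ATA — ATG at 14, stop TAG at 29 → 18 nt.
Frame -3: CTG TCC TAG CCA TGG AAT ATA ATG AGT AGT GCC GAT GTG TCT ACA CGC AGC ATC ATG GTC TAG TAG TTG TCA — ATG at 24, stop TAG at 63 → 42 nt; ATG at 57, stop TAG at 63 → 9 nt.
Forward-strand max 51 nt; reverse-strand max 42 nt. The forward strand has the longer ORF.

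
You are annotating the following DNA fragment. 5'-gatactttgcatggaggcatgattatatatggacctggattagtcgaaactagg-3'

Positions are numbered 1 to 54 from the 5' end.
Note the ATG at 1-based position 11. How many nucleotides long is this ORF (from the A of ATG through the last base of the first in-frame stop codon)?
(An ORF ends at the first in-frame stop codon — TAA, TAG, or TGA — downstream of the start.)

Codons from position 11: ATG (11–13), GAG (14–16), GCA (17–19), TGA (20–22).
TGA is the first in-frame stop; ORF spans 11–22, 12 nucleotides.

12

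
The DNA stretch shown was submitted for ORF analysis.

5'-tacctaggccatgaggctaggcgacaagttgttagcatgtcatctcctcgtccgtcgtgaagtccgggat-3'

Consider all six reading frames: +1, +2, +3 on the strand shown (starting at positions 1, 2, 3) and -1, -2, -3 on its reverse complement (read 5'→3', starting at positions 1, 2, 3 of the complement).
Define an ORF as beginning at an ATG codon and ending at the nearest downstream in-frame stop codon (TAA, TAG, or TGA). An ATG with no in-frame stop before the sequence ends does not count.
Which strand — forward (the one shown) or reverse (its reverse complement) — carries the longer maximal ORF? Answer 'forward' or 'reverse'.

Reverse complement (5'→3'): ATCCCGGACTTCACGACGGACGAGGAGATGACATGCTAACAACTTGTCGCCTAGCCTCATGGCCTAGGTA
Frame +1: TAC CTA GGC CAT GAG GCT AGG CGA CAA GTT GTT AGC ATG TCA TCT CCT CGT CCG TCG TGA AGT CCG GGA — ATG at 37, stop TGA at 58 → 24 nt.
Frame +2: ACC TAG GCC ATG AGG CTA GGC GAC AAG TTG TTA GCA TGT CAT CTC CTC GTC CGT CGT GAA GTC CGG GAT — no ATG→stop ORF.
Frame +3: CCT AGG CCA TGA GGC TAG GCG ACA AGT TGT TAG CAT GTC ATC TCC TCG TCC GTC GTG AAG TCC GGG — no ATG→stop ORF.
Frame -1: ATC CCG GAC TTC ACG ACG GAC GAG GAG ATG ACA TGC TAA CAA CTT GTC GCC TAG CCT CAT GGC CTA GGT — ATG at 28, stop TAA at 37 → 12 nt.
Frame -2: TCC CGG ACT TCA CGA CGG ACG AGG AGA TGA CAT GCT AAC AAC TTG TCG CCT AGC CTC ATG GCC TAG GTA — ATG at 59, stop TAG at 65 → 9 nt.
Frame -3: CCC GGA CTT CAC GAC GGA CGA GGA GAT GAC ATG CTA ACA ACT TGT CGC CTA GCC TCA TGG CCT AGG — no ATG→stop ORF.
Forward-strand max 24 nt; reverse-strand max 12 nt. The forward strand has the longer ORF.

forward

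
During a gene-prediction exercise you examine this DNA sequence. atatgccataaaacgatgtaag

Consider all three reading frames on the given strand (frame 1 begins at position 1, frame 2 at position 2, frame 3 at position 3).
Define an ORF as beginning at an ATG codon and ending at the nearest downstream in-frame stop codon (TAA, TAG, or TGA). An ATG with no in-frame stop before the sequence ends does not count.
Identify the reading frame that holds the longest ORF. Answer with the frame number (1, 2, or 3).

3

Frame 1: ATA TGC CAT AAA ACG ATG TAA — ATG at 16, stop TAA at 19 → 6 nt.
Frame 2: TAT GCC ATA AAA CGA TGT AAG — no ATG→stop ORF.
Frame 3: ATG CCA TAA AAC GAT GTA — ATG at 3, stop TAA at 9 → 9 nt.
Longest ORF is 9 nt in frame 3 (positions 3–11).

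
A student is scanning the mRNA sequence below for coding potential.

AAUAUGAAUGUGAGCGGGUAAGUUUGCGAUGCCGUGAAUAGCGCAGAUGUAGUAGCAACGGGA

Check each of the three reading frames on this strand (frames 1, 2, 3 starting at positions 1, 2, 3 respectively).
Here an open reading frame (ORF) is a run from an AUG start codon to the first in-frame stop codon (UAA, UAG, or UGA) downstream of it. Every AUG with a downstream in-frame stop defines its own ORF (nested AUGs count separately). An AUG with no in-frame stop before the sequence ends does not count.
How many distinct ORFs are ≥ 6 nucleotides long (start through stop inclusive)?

Frame 1: AAU AUG AAU GUG AGC GGG UAA GUU UGC GAU GCC GUG AAU AGC GCA GAU GUA GUA GCA ACG GGA — AUG at 4, stop UAA at 19 → 18 nt.
Frame 2: AUA UGA AUG UGA GCG GGU AAG UUU GCG AUG CCG UGA AUA GCG CAG AUG UAG UAG CAA CGG — AUG at 8, stop UGA at 11 → 6 nt; AUG at 29, stop UGA at 35 → 9 nt; AUG at 47, stop UAG at 50 → 6 nt.
Frame 3: UAU GAA UGU GAG CGG GUA AGU UUG CGA UGC CGU GAA UAG CGC AGA UGU AGU AGC AAC GGG — no AUG→stop ORF.
ORFs ≥ 6 nucleotides: frame 1 4–21 (18 nucleotides), frame 2 8–13 (6 nucleotides), frame 2 29–37 (9 nucleotides), frame 2 47–52 (6 nucleotides). Count = 4.

4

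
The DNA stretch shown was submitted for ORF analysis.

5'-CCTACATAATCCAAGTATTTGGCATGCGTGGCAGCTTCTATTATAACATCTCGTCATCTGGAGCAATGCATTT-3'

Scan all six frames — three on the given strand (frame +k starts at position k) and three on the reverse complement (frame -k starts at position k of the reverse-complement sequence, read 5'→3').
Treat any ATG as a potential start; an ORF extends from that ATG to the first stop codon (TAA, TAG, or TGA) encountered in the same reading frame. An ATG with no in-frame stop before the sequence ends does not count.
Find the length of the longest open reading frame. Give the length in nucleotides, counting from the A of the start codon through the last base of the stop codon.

24

Reverse complement (5'→3'): AAATGCATTGCTCCAGATGACGAGATGTTATAATAGAAGCTGCCACGCATGCCAAATACTTGGATTATGTAGG
Frame +1: CCT ACA TAA TCC AAG TAT TTG GCA TGC GTG GCA GCT TCT ATT ATA ACA TCT CGT CAT CTG GAG CAA TGC ATT — no ATG→stop ORF.
Frame +2: CTA CAT AAT CCA AGT ATT TGG CAT GCG TGG CAG CTT CTA TTA TAA CAT CTC GTC ATC TGG AGC AAT GCA TTT — no ATG→stop ORF.
Frame +3: TAC ATA ATC CAA GTA TTT GGC ATG CGT GGC AGC TTC TAT TAT AAC ATC TCG TCA TCT GGA GCA ATG CAT — no ATG→stop ORF.
Frame -1: AAA TGC ATT GCT CCA GAT GAC GAG ATG TTA TAA TAG AAG CTG CCA CGC ATG CCA AAT ACT TGG ATT ATG TAG — ATG at 25, stop TAA at 31 → 9 nt; ATG at 49, stop TAG at 70 → 24 nt; ATG at 67, stop TAG at 70 → 6 nt.
Frame -2: AAT GCA TTG CTC CAG ATG ACG AGA TGT TAT AAT AGA AGC TGC CAC GCA TGC CAA ATA CTT GGA TTA TGT AGG — no ATG→stop ORF.
Frame -3: ATG CAT TGC TCC AGA TGA CGA GAT GTT ATA ATA GAA GCT GCC ACG CAT GCC AAA TAC TTG GAT TAT GTA — ATG at 3, stop TGA at 18 → 18 nt.
Longest: frame -1, positions 49–72, 24 nt = 8 codons = 7 aa. → 24 nucleotides.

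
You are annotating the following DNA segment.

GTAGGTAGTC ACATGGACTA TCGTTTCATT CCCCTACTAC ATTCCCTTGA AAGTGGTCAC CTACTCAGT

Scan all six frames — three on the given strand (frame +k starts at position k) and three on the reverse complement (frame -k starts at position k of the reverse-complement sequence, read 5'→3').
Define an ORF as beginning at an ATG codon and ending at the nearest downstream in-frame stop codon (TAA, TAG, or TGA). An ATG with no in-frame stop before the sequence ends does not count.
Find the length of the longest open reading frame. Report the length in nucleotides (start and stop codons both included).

12

Reverse complement (5'→3'): ACTGAGTAGGTGACCACTTTCAAGGGAATGTAGTAGGGGAATGAAACGATAGTCCATGTGACTACCTAC
Frame +1: GTA GGT AGT CAC ATG GAC TAT CGT TTC ATT CCC CTA CTA CAT TCC CTT GAA AGT GGT CAC CTA CTC AGT — no ATG→stop ORF.
Frame +2: TAG GTA GTC ACA TGG ACT ATC GTT TCA TTC CCC TAC TAC ATT CCC TTG AAA GTG GTC ACC TAC TCA — no ATG→stop ORF.
Frame +3: AGG TAG TCA CAT GGA CTA TCG TTT CAT TCC CCT ACT ACA TTC CCT TGA AAG TGG TCA CCT ACT CAG — no ATG→stop ORF.
Frame -1: ACT GAG TAG GTG ACC ACT TTC AAG GGA ATG TAG TAG GGG AAT GAA ACG ATA GTC CAT GTG ACT ACC TAC — ATG at 28, stop TAG at 31 → 6 nt.
Frame -2: CTG AGT AGG TGA CCA CTT TCA AGG GAA TGT AGT AGG GGA ATG AAA CGA TAG TCC ATG TGA CTA CCT — ATG at 41, stop TAG at 50 → 12 nt; ATG at 56, stop TGA at 59 → 6 nt.
Frame -3: TGA GTA GGT GAC CAC TTT CAA GGG AAT GTA GTA GGG GAA TGA AAC GAT AGT CCA TGT GAC TAC CTA — no ATG→stop ORF.
Longest: frame -2, positions 41–52, 12 nt = 4 codons = 3 aa. → 12 nucleotides.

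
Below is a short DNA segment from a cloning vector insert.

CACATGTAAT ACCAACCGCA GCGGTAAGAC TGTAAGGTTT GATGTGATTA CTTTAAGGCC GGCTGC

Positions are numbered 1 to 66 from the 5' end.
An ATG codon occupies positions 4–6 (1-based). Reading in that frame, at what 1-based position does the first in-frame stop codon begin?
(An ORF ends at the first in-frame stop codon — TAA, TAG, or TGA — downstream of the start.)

Codons from position 4: ATG (4–6), TAA (7–9).
TAA is a stop codon; it begins at position 7.

7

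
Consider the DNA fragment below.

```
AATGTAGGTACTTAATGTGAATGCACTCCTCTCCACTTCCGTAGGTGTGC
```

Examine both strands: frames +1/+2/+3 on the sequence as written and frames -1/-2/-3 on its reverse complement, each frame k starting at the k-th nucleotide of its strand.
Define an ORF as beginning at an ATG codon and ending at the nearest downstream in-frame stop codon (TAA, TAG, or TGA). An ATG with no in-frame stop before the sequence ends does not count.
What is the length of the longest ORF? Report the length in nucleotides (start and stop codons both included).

24

Reverse complement (5'→3'): GCACACCTACGGAAGTGGAGAGGAGTGCATTCACATTAAGTACCTACATT
Frame +1: AAT GTA GGT ACT TAA TGT GAA TGC ACT CCT CTC CAC TTC CGT AGG TGT — no ATG→stop ORF.
Frame +2: ATG TAG GTA CTT AAT GTG AAT GCA CTC CTC TCC ACT TCC GTA GGT GTG — ATG at 2, stop TAG at 5 → 6 nt.
Frame +3: TGT AGG TAC TTA ATG TGA ATG CAC TCC TCT CCA CTT CCG TAG GTG TGC — ATG at 15, stop TGA at 18 → 6 nt; ATG at 21, stop TAG at 42 → 24 nt.
Frame -1: GCA CAC CTA CGG AAG TGG AGA GGA GTG CAT TCA CAT TAA GTA CCT ACA — no ATG→stop ORF.
Frame -2: CAC ACC TAC GGA AGT GGA GAG GAG TGC ATT CAC ATT AAG TAC CTA CAT — no ATG→stop ORF.
Frame -3: ACA CCT ACG GAA GTG GAG AGG AGT GCA TTC ACA TTA AGT ACC TAC ATT — no ATG→stop ORF.
Longest: frame +3, positions 21–44, 24 nt = 8 codons = 7 aa. → 24 nucleotides.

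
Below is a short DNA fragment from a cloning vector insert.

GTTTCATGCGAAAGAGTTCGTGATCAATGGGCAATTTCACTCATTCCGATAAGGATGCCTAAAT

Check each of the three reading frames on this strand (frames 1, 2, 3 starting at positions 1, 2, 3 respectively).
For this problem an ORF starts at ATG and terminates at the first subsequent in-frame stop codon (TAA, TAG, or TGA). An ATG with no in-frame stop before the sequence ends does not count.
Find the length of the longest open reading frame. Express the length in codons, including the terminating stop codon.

Frame 1: GTT TCA TGC GAA AGA GTT CGT GAT CAA TGG GCA ATT TCA CTC ATT CCG ATA AGG ATG CCT AAA — no ATG→stop ORF.
Frame 2: TTT CAT GCG AAA GAG TTC GTG ATC AAT GGG CAA TTT CAC TCA TTC CGA TAA GGA TGC CTA AAT — no ATG→stop ORF.
Frame 3: TTC ATG CGA AAG AGT TCG TGA TCA ATG GGC AAT TTC ACT CAT TCC GAT AAG GAT GCC TAA — ATG at 6, stop TGA at 21 → 18 nt; ATG at 27, stop TAA at 60 → 36 nt.
Longest: frame 3, positions 27–62, 36 nt = 12 codons = 11 aa. → 12 codons.

12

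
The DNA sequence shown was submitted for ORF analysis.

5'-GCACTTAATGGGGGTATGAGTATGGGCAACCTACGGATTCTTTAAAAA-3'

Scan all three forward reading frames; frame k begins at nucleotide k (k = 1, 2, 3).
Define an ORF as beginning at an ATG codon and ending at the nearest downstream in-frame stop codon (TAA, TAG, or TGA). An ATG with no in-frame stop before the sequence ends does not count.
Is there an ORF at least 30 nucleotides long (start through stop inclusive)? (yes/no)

yes

Frame 1: GCA CTT AAT GGG GGT ATG AGT ATG GGC AAC CTA CGG ATT CTT TAA AAA — ATG at 16, stop TAA at 43 → 30 nt; ATG at 22, stop TAA at 43 → 24 nt.
Frame 2: CAC TTA ATG GGG GTA TGA GTA TGG GCA ACC TAC GGA TTC TTT AAA — ATG at 8, stop TGA at 17 → 12 nt.
Frame 3: ACT TAA TGG GGG TAT GAG TAT GGG CAA CCT ACG GAT TCT TTA AAA — no ATG→stop ORF.
Frame 1 has an ORF of 30 nucleotides (positions 16–45) ≥ 30, so yes.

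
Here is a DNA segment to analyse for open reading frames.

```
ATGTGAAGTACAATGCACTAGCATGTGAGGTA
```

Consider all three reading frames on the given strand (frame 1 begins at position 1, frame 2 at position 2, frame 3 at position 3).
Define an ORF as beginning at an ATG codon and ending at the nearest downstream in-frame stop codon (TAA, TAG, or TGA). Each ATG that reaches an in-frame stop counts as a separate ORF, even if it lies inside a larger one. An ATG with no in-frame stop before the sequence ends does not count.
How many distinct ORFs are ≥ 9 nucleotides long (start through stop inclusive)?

Frame 1: ATG TGA AGT ACA ATG CAC TAG CAT GTG AGG — ATG at 1, stop TGA at 4 → 6 nt; ATG at 13, stop TAG at 19 → 9 nt.
Frame 2: TGT GAA GTA CAA TGC ACT AGC ATG TGA GGT — ATG at 23, stop TGA at 26 → 6 nt.
Frame 3: GTG AAG TAC AAT GCA CTA GCA TGT GAG GTA — no ATG→stop ORF.
ORFs ≥ 9 nucleotides: frame 1 13–21 (9 nucleotides). Count = 1.

1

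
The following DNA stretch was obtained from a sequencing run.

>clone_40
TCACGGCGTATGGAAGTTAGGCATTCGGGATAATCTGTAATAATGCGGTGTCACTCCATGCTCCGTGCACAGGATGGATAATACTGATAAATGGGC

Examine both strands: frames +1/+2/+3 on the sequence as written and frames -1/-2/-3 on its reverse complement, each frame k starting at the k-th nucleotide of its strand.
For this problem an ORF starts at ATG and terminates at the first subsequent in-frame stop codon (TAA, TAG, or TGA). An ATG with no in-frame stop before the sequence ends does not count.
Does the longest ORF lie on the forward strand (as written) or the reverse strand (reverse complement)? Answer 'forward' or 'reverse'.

Reverse complement (5'→3'): GCCCATTTATCAGTATTATCCATCCTGTGCACGGAGCATGGAGTGACACCGCATTATTACAGATTATCCCGAATGCCTAACTTCCATACGCCGTGA
Frame +1: TCA CGG CGT ATG GAA GTT AGG CAT TCG GGA TAA TCT GTA ATA ATG CGG TGT CAC TCC ATG CTC CGT GCA CAG GAT GGA TAA TAC TGA TAA ATG GGC — ATG at 10, stop TAA at 31 → 24 nt; ATG at 43, stop TAA at 79 → 39 nt; ATG at 58, stop TAA at 79 → 24 nt.
Frame +2: CAC GGC GTA TGG AAG TTA GGC ATT CGG GAT AAT CTG TAA TAA TGC GGT GTC ACT CCA TGC TCC GTG CAC AGG ATG GAT AAT ACT GAT AAA TGG — no ATG→stop ORF.
Frame +3: ACG GCG TAT GGA AGT TAG GCA TTC GGG ATA ATC TGT AAT AAT GCG GTG TCA CTC CAT GCT CCG TGC ACA GGA TGG ATA ATA CTG ATA AAT GGG — no ATG→stop ORF.
Frame -1: GCC CAT TTA TCA GTA TTA TCC ATC CTG TGC ACG GAG CAT GGA GTG ACA CCG CAT TAT TAC AGA TTA TCC CGA ATG CCT AAC TTC CAT ACG CCG TGA — ATG at 73, stop TGA at 94 → 24 nt.
Frame -2: CCC ATT TAT CAG TAT TAT CCA TCC TGT GCA CGG AGC ATG GAG TGA CAC CGC ATT ATT ACA GAT TAT CCC GAA TGC CTA ACT TCC ATA CGC CGT — ATG at 38, stop TGA at 44 → 9 nt.
Frame -3: CCA TTT ATC AGT ATT ATC CAT CCT GTG CAC GGA GCA TGG AGT GAC ACC GCA TTA TTA CAG ATT ATC CCG AAT GCC TAA CTT CCA TAC GCC GTG — no ATG→stop ORF.
Forward-strand max 39 nt; reverse-strand max 24 nt. The forward strand has the longer ORF.

forward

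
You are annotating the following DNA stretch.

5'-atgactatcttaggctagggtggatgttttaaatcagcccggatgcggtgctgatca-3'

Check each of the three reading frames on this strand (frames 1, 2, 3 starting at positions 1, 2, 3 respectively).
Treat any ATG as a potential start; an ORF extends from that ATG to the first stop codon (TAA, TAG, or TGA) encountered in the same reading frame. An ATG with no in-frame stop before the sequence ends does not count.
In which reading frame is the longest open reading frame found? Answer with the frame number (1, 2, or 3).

1

Frame 1: ATG ACT ATC TTA GGC TAG GGT GGA TGT TTT AAA TCA GCC CGG ATG CGG TGC TGA TCA — ATG at 1, stop TAG at 16 → 18 nt; ATG at 43, stop TGA at 52 → 12 nt.
Frame 2: TGA CTA TCT TAG GCT AGG GTG GAT GTT TTA AAT CAG CCC GGA TGC GGT GCT GAT — no ATG→stop ORF.
Frame 3: GAC TAT CTT AGG CTA GGG TGG ATG TTT TAA ATC AGC CCG GAT GCG GTG CTG ATC — ATG at 24, stop TAA at 30 → 9 nt.
Longest ORF is 18 nt in frame 1 (positions 1–18).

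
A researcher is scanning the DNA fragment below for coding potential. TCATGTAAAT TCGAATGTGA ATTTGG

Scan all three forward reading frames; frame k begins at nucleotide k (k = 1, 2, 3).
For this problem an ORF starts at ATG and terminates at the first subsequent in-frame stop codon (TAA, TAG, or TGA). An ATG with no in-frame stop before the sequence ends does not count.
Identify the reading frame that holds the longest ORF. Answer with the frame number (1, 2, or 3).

3

Frame 1: TCA TGT AAA TTC GAA TGT GAA TTT — no ATG→stop ORF.
Frame 2: CAT GTA AAT TCG AAT GTG AAT TTG — no ATG→stop ORF.
Frame 3: ATG TAA ATT CGA ATG TGA ATT TGG — ATG at 3, stop TAA at 6 → 6 nt; ATG at 15, stop TGA at 18 → 6 nt.
Longest ORF is 6 nt in frame 3 (positions 3–8).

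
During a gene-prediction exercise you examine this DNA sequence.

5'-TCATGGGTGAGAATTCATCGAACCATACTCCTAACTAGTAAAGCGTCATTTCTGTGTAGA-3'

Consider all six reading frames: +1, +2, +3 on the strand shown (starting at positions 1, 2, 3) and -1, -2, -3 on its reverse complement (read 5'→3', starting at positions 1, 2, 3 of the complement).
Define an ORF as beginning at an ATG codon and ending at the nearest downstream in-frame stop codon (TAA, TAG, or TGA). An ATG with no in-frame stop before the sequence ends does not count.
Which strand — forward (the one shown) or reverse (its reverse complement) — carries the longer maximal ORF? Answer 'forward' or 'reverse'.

forward

Reverse complement (5'→3'): TCTACACAGAAATGACGCTTTACTAGTTAGGAGTATGGTTCGATGAATTCTCACCCATGA
Frame +1: TCA TGG GTG AGA ATT CAT CGA ACC ATA CTC CTA ACT AGT AAA GCG TCA TTT CTG TGT AGA — no ATG→stop ORF.
Frame +2: CAT GGG TGA GAA TTC ATC GAA CCA TAC TCC TAA CTA GTA AAG CGT CAT TTC TGT GTA — no ATG→stop ORF.
Frame +3: ATG GGT GAG AAT TCA TCG AAC CAT ACT CCT AAC TAG TAA AGC GTC ATT TCT GTG TAG — ATG at 3, stop TAG at 36 → 36 nt.
Frame -1: TCT ACA CAG AAA TGA CGC TTT ACT AGT TAG GAG TAT GGT TCG ATG AAT TCT CAC CCA TGA — ATG at 43, stop TGA at 58 → 18 nt.
Frame -2: CTA CAC AGA AAT GAC GCT TTA CTA GTT AGG AGT ATG GTT CGA TGA ATT CTC ACC CAT — ATG at 35, stop TGA at 44 → 12 nt.
Frame -3: TAC ACA GAA ATG ACG CTT TAC TAG TTA GGA GTA TGG TTC GAT GAA TTC TCA CCC ATG — ATG at 12, stop TAG at 24 → 15 nt.
Forward-strand max 36 nt; reverse-strand max 18 nt. The forward strand has the longer ORF.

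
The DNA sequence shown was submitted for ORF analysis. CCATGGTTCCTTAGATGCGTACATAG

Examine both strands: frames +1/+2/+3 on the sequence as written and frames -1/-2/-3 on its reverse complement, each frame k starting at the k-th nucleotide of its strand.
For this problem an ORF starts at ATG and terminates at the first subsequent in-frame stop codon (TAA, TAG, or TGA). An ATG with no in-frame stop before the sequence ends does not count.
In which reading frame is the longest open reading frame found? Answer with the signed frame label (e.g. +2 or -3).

+3

Reverse complement (5'→3'): CTATGTACGCATCTAAGGAACCATGG
Frame +1: CCA TGG TTC CTT AGA TGC GTA CAT — no ATG→stop ORF.
Frame +2: CAT GGT TCC TTA GAT GCG TAC ATA — no ATG→stop ORF.
Frame +3: ATG GTT CCT TAG ATG CGT ACA TAG — ATG at 3, stop TAG at 12 → 12 nt; ATG at 15, stop TAG at 24 → 12 nt.
Frame -1: CTA TGT ACG CAT CTA AGG AAC CAT — no ATG→stop ORF.
Frame -2: TAT GTA CGC ATC TAA GGA ACC ATG — no ATG→stop ORF.
Frame -3: ATG TAC GCA TCT AAG GAA CCA TGG — no ATG→stop ORF.
Longest ORF is 12 nt in frame +3 (positions 3–14).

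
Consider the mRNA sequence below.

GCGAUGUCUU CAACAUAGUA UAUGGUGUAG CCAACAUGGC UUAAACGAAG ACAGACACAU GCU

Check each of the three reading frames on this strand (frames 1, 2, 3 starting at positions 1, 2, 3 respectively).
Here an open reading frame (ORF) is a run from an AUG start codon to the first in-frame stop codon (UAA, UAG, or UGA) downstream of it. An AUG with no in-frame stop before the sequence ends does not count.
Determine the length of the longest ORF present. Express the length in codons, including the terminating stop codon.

Frame 1: GCG AUG UCU UCA ACA UAG UAU AUG GUG UAG CCA ACA UGG CUU AAA CGA AGA CAG ACA CAU GCU — AUG at 4, stop UAG at 16 → 15 nt; AUG at 22, stop UAG at 28 → 9 nt.
Frame 2: CGA UGU CUU CAA CAU AGU AUA UGG UGU AGC CAA CAU GGC UUA AAC GAA GAC AGA CAC AUG — no AUG→stop ORF.
Frame 3: GAU GUC UUC AAC AUA GUA UAU GGU GUA GCC AAC AUG GCU UAA ACG AAG ACA GAC ACA UGC — AUG at 36, stop UAA at 42 → 9 nt.
Longest: frame 1, positions 4–18, 15 nt = 5 codons = 4 aa. → 5 codons.

5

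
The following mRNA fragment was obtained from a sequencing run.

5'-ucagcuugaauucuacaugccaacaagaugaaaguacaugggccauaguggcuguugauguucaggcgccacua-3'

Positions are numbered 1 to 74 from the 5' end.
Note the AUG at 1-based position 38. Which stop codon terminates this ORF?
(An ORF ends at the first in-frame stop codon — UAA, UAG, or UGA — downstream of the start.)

UGA

Codons from position 38: AUG (38–40), GGC (41–43), CAU (44–46), AGU (47–49), GGC (50–52), UGU (53–55), UGA (56–58).
The first in-frame stop codon is UGA.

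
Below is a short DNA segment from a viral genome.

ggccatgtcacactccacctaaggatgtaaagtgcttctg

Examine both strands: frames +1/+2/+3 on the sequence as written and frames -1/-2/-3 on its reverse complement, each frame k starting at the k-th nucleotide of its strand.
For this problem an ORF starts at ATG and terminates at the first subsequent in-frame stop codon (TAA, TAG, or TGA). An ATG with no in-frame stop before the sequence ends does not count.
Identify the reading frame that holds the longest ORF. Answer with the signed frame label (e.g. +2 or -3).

+2

Reverse complement (5'→3'): CAGAAGCACTTTACATCCTTAGGTGGAGTGTGACATGGCC
Frame +1: GGC CAT GTC ACA CTC CAC CTA AGG ATG TAA AGT GCT TCT — ATG at 25, stop TAA at 28 → 6 nt.
Frame +2: GCC ATG TCA CAC TCC ACC TAA GGA TGT AAA GTG CTT CTG — ATG at 5, stop TAA at 20 → 18 nt.
Frame +3: CCA TGT CAC ACT CCA CCT AAG GAT GTA AAG TGC TTC — no ATG→stop ORF.
Frame -1: CAG AAG CAC TTT ACA TCC TTA GGT GGA GTG TGA CAT GGC — no ATG→stop ORF.
Frame -2: AGA AGC ACT TTA CAT CCT TAG GTG GAG TGT GAC ATG GCC — no ATG→stop ORF.
Frame -3: GAA GCA CTT TAC ATC CTT AGG TGG AGT GTG ACA TGG — no ATG→stop ORF.
Longest ORF is 18 nt in frame +2 (positions 5–22).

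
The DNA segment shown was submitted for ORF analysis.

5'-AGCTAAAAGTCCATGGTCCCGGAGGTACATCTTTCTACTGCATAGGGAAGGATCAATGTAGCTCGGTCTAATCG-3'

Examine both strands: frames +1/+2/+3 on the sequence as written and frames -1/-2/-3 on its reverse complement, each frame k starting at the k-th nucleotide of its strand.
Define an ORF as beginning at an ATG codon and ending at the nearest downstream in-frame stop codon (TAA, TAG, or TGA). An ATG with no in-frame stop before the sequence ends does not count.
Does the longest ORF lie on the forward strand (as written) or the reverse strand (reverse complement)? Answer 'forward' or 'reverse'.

forward

Reverse complement (5'→3'): CGATTAGACCGAGCTACATTGATCCTTCCCTATGCAGTAGAAAGATGTACCTCCGGGACCATGGACTTTTAGCT
Frame +1: AGC TAA AAG TCC ATG GTC CCG GAG GTA CAT CTT TCT ACT GCA TAG GGA AGG ATC AAT GTA GCT CGG TCT AAT — ATG at 13, stop TAG at 43 → 33 nt.
Frame +2: GCT AAA AGT CCA TGG TCC CGG AGG TAC ATC TTT CTA CTG CAT AGG GAA GGA TCA ATG TAG CTC GGT CTA ATC — ATG at 56, stop TAG at 59 → 6 nt.
Frame +3: CTA AAA GTC CAT GGT CCC GGA GGT ACA TCT TTC TAC TGC ATA GGG AAG GAT CAA TGT AGC TCG GTC TAA TCG — no ATG→stop ORF.
Frame -1: CGA TTA GAC CGA GCT ACA TTG ATC CTT CCC TAT GCA GTA GAA AGA TGT ACC TCC GGG ACC ATG GAC TTT TAG — ATG at 61, stop TAG at 70 → 12 nt.
Frame -2: GAT TAG ACC GAG CTA CAT TGA TCC TTC CCT ATG CAG TAG AAA GAT GTA CCT CCG GGA CCA TGG ACT TTT AGC — ATG at 32, stop TAG at 38 → 9 nt.
Frame -3: ATT AGA CCG AGC TAC ATT GAT CCT TCC CTA TGC AGT AGA AAG ATG TAC CTC CGG GAC CAT GGA CTT TTA GCT — no ATG→stop ORF.
Forward-strand max 33 nt; reverse-strand max 12 nt. The forward strand has the longer ORF.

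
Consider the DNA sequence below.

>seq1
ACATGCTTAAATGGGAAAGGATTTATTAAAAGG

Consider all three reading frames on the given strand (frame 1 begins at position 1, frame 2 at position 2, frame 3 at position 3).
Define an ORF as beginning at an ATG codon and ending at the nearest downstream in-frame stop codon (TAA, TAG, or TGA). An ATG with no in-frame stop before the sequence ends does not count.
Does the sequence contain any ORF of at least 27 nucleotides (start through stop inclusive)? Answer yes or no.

yes

Frame 1: ACA TGC TTA AAT GGG AAA GGA TTT ATT AAA AGG — no ATG→stop ORF.
Frame 2: CAT GCT TAA ATG GGA AAG GAT TTA TTA AAA — no ATG→stop ORF.
Frame 3: ATG CTT AAA TGG GAA AGG ATT TAT TAA AAG — ATG at 3, stop TAA at 27 → 27 nt.
Frame 3 has an ORF of 27 nucleotides (positions 3–29) ≥ 27, so yes.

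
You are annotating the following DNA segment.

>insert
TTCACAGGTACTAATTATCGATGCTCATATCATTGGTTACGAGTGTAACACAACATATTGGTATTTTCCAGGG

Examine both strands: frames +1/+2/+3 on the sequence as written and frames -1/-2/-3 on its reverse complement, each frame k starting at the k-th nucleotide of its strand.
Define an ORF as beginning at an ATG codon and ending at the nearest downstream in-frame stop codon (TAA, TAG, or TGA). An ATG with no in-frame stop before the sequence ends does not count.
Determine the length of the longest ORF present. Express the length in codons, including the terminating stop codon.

Reverse complement (5'→3'): CCCTGGAAAATACCAATATGTTGTGTTACACTCGTAACCAATGATATGAGCATCGATAATTAGTACCTGTGAA
Frame +1: TTC ACA GGT ACT AAT TAT CGA TGC TCA TAT CAT TGG TTA CGA GTG TAA CAC AAC ATA TTG GTA TTT TCC AGG — no ATG→stop ORF.
Frame +2: TCA CAG GTA CTA ATT ATC GAT GCT CAT ATC ATT GGT TAC GAG TGT AAC ACA ACA TAT TGG TAT TTT CCA GGG — no ATG→stop ORF.
Frame +3: CAC AGG TAC TAA TTA TCG ATG CTC ATA TCA TTG GTT ACG AGT GTA ACA CAA CAT ATT GGT ATT TTC CAG — no ATG→stop ORF.
Frame -1: CCC TGG AAA ATA CCA ATA TGT TGT GTT ACA CTC GTA ACC AAT GAT ATG AGC ATC GAT AAT TAG TAC CTG TGA — ATG at 46, stop TAG at 61 → 18 nt.
Frame -2: CCT GGA AAA TAC CAA TAT GTT GTG TTA CAC TCG TAA CCA ATG ATA TGA GCA TCG ATA ATT AGT ACC TGT GAA — ATG at 41, stop TGA at 47 → 9 nt.
Frame -3: CTG GAA AAT ACC AAT ATG TTG TGT TAC ACT CGT AAC CAA TGA TAT GAG CAT CGA TAA TTA GTA CCT GTG — ATG at 18, stop TGA at 42 → 27 nt.
Longest: frame -3, positions 18–44, 27 nt = 9 codons = 8 aa. → 9 codons.

9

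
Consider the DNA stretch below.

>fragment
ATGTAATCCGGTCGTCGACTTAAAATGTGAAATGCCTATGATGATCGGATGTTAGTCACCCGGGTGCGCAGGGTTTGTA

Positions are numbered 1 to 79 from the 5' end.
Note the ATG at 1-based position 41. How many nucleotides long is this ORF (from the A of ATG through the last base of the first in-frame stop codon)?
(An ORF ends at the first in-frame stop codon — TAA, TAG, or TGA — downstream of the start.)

Codons from position 41: ATG (41–43), ATC (44–46), GGA (47–49), TGT (50–52), TAG (53–55).
TAG is the first in-frame stop; ORF spans 41–55, 15 nucleotides.

15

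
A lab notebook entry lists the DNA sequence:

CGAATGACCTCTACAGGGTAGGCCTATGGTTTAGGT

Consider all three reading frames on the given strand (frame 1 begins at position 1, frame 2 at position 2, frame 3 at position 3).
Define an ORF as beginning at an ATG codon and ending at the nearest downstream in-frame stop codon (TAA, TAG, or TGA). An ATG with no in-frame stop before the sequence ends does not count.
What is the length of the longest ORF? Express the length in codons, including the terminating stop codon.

6

Frame 1: CGA ATG ACC TCT ACA GGG TAG GCC TAT GGT TTA GGT — ATG at 4, stop TAG at 19 → 18 nt.
Frame 2: GAA TGA CCT CTA CAG GGT AGG CCT ATG GTT TAG — ATG at 26, stop TAG at 32 → 9 nt.
Frame 3: AAT GAC CTC TAC AGG GTA GGC CTA TGG TTT AGG — no ATG→stop ORF.
Longest: frame 1, positions 4–21, 18 nt = 6 codons = 5 aa. → 6 codons.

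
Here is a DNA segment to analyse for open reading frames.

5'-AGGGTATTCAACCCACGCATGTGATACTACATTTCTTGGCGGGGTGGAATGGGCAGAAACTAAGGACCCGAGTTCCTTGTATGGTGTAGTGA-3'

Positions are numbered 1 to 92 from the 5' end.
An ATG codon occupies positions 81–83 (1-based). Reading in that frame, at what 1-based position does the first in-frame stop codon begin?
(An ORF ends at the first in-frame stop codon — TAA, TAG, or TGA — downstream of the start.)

Codons from position 81: ATG (81–83), GTG (84–86), TAG (87–89).
TAG is a stop codon; it begins at position 87.

87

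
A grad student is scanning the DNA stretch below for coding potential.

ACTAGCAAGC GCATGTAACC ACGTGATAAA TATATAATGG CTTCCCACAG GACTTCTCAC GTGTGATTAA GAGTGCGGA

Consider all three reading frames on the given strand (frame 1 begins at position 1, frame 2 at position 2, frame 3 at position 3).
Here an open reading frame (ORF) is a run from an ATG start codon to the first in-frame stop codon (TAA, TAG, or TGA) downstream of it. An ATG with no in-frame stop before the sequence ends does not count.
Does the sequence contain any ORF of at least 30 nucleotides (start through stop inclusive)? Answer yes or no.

Frame 1: ACT AGC AAG CGC ATG TAA CCA CGT GAT AAA TAT ATA ATG GCT TCC CAC AGG ACT TCT CAC GTG TGA TTA AGA GTG CGG — ATG at 13, stop TAA at 16 → 6 nt; ATG at 37, stop TGA at 64 → 30 nt.
Frame 2: CTA GCA AGC GCA TGT AAC CAC GTG ATA AAT ATA TAA TGG CTT CCC ACA GGA CTT CTC ACG TGT GAT TAA GAG TGC GGA — no ATG→stop ORF.
Frame 3: TAG CAA GCG CAT GTA ACC ACG TGA TAA ATA TAT AAT GGC TTC CCA CAG GAC TTC TCA CGT GTG ATT AAG AGT GCG — no ATG→stop ORF.
Frame 1 has an ORF of 30 nucleotides (positions 37–66) ≥ 30, so yes.

yes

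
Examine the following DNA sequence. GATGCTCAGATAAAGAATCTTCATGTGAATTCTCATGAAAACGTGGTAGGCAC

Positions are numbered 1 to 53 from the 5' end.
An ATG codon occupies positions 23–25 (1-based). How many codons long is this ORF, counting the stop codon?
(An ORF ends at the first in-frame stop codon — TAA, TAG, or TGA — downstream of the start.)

Codons from position 23: ATG (23–25), TGA (26–28).
TGA is the first in-frame stop; that's 2 codons including the stop.

2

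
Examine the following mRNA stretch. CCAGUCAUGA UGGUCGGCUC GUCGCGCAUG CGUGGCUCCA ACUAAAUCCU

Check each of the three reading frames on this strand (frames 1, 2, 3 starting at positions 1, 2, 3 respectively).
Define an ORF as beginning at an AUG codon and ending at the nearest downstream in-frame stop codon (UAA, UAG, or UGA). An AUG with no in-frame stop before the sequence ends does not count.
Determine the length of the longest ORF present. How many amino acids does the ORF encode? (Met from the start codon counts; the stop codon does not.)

12

Frame 1: CCA GUC AUG AUG GUC GGC UCG UCG CGC AUG CGU GGC UCC AAC UAA AUC — AUG at 7, stop UAA at 43 → 39 nt; AUG at 10, stop UAA at 43 → 36 nt; AUG at 28, stop UAA at 43 → 18 nt.
Frame 2: CAG UCA UGA UGG UCG GCU CGU CGC GCA UGC GUG GCU CCA ACU AAA UCC — no AUG→stop ORF.
Frame 3: AGU CAU GAU GGU CGG CUC GUC GCG CAU GCG UGG CUC CAA CUA AAU CCU — no AUG→stop ORF.
Longest: frame 1, positions 7–45, 39 nt = 13 codons = 12 aa. → 12 amino acids.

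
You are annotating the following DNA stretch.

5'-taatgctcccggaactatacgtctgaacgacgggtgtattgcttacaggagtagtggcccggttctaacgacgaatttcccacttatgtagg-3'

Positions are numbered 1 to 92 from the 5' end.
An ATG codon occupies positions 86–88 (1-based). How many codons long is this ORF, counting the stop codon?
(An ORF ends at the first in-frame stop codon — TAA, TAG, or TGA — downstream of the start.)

Codons from position 86: ATG (86–88), TAG (89–91).
TAG is the first in-frame stop; that's 2 codons including the stop.

2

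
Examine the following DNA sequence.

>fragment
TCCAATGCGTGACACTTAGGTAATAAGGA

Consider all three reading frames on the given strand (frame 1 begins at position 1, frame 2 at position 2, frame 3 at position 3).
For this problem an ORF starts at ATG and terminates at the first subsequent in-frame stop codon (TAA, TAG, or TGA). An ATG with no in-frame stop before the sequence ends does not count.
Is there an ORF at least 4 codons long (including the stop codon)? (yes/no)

yes

Frame 1: TCC AAT GCG TGA CAC TTA GGT AAT AAG — no ATG→stop ORF.
Frame 2: CCA ATG CGT GAC ACT TAG GTA ATA AGG — ATG at 5, stop TAG at 17 → 15 nt.
Frame 3: CAA TGC GTG ACA CTT AGG TAA TAA GGA — no ATG→stop ORF.
Frame 2 has an ORF of 5 codons (positions 5–19) ≥ 4, so yes.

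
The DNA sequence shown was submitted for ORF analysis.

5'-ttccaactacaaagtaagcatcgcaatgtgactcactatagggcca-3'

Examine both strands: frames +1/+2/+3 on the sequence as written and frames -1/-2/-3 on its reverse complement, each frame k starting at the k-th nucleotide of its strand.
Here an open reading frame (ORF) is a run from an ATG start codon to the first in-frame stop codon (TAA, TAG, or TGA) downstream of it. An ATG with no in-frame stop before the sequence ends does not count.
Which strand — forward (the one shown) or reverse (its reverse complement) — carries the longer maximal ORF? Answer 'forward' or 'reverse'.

Reverse complement (5'→3'): TGGCCCTATAGTGAGTCACATTGCGATGCTTACTTTGTAGTTGGAA
Frame +1: TTC CAA CTA CAA AGT AAG CAT CGC AAT GTG ACT CAC TAT AGG GCC — no ATG→stop ORF.
Frame +2: TCC AAC TAC AAA GTA AGC ATC GCA ATG TGA CTC ACT ATA GGG CCA — ATG at 26, stop TGA at 29 → 6 nt.
Frame +3: CCA ACT ACA AAG TAA GCA TCG CAA TGT GAC TCA CTA TAG GGC — no ATG→stop ORF.
Frame -1: TGG CCC TAT AGT GAG TCA CAT TGC GAT GCT TAC TTT GTA GTT GGA — no ATG→stop ORF.
Frame -2: GGC CCT ATA GTG AGT CAC ATT GCG ATG CTT ACT TTG TAG TTG GAA — ATG at 26, stop TAG at 38 → 15 nt.
Frame -3: GCC CTA TAG TGA GTC ACA TTG CGA TGC TTA CTT TGT AGT TGG — no ATG→stop ORF.
Forward-strand max 6 nt; reverse-strand max 15 nt. The reverse strand has the longer ORF.

reverse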